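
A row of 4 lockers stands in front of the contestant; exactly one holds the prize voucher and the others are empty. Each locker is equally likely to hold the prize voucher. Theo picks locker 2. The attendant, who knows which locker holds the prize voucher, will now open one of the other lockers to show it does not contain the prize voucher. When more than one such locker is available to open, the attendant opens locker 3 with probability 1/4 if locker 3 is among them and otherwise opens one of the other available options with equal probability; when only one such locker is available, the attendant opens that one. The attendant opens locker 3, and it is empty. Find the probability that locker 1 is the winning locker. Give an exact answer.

1/3

Consider each possible location of the prize voucher in turn.
If it is in any of lockers 1, 2, and 4 (prior 1/4 each): locker 3 is available, opened with probability 1/4; weight (1/4)·(1/4) = 1/16 each.
If it is in locker 3 (prior 1/4): the attendant opened locker 3, so this case is ruled out; weight (1/4)·0 = 0.
The weights sum to 3/16.
So P(the prize voucher in locker 1 | the attendant opened locker 3) = (1/16) / (3/16) = 1/3.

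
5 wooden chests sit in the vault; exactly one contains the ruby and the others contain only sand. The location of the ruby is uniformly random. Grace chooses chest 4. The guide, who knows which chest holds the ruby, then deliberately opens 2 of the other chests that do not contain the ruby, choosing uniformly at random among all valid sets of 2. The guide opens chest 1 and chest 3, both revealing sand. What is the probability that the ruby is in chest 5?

Consider each possible location of the ruby in turn.
If it is in either of chests 1 and 3 (prior 1/5 each): that chest was opened and seen not to hold the prize — ruled out; weight (1/5)·0 = 0 each.
If it is in either of chests 2 and 5 (prior 1/5 each): the guide has 3 equally likely choices, so probability 1/3; weight (1/5)·(1/3) = 1/15 each.
If it is in chest 4 (prior 1/5): the guide has 6 equally likely choices, so probability 1/6; weight (1/5)·(1/6) = 1/30.
The weights sum to 1/6.
So P(the ruby in chest 5 | the guide opened chest 1 and chest 3) = (1/15) / (1/6) = 2/5.

2/5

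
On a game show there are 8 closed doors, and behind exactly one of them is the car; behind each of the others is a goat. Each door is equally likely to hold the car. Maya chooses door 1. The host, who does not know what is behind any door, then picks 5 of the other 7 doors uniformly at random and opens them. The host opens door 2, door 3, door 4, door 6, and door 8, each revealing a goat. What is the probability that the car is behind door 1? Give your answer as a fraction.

Consider each possible location of the car in turn.
If it is behind any of doors 1, 5, and 7 (prior 1/8 each): the host picks exactly this set with probability 1/21 regardless, and none is the prize; weight (1/8)·(1/21) = 1/168 each.
If it is behind any of doors 2, 3, 4, 6, and 8 (prior 1/8 each): that door was opened and seen not to hold the prize — ruled out; weight (1/8)·0 = 0 each.
The weights sum to 1/56.
So P(the car behind door 1 | the host opened door 2, door 3, door 4, door 6, and door 8) = (1/168) / (1/56) = 1/3.

1/3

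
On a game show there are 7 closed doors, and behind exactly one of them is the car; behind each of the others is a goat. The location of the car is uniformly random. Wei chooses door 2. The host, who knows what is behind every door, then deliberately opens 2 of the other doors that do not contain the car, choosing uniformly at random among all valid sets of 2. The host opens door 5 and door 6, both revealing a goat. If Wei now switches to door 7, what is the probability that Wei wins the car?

3/14

Apply Bayes' rule, conditioning on where the car actually is.
If it is behind any of doors 1, 3, 4, and 7 (prior 1/7 each): the host has 10 equally likely choices, so probability 1/10; weight (1/7)·(1/10) = 1/70 each.
If it is behind door 2 (prior 1/7): the host has 15 equally likely choices, so probability 1/15; weight (1/7)·(1/15) = 1/105.
If it is behind either of doors 5 and 6 (prior 1/7 each): that door was opened and seen not to hold the prize — ruled out; weight (1/7)·0 = 0 each.
The weights sum to 1/15.
So P(the car behind door 7 | the host opened door 5 and door 6) = (1/70) / (1/15) = 3/14.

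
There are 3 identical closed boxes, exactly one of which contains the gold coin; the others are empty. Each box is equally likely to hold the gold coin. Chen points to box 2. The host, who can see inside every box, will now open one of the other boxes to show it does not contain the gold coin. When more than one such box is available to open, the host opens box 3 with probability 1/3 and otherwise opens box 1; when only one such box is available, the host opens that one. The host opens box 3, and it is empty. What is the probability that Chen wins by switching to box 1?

Condition on the true location of the gold coin.
If it is in box 1 (prior 1/3): only box 3 is available, probability 1; weight (1/3)·1 = 1/3.
If it is in box 2 (prior 1/3): box 3 is available, opened with probability 1/3; weight (1/3)·(1/3) = 1/9.
If it is in box 3 (prior 1/3): the host opened box 3, so this case is ruled out; weight (1/3)·0 = 0.
The weights sum to 4/9.
So P(the gold coin in box 1 | the host opened box 3) = (1/3) / (4/9) = 3/4.

3/4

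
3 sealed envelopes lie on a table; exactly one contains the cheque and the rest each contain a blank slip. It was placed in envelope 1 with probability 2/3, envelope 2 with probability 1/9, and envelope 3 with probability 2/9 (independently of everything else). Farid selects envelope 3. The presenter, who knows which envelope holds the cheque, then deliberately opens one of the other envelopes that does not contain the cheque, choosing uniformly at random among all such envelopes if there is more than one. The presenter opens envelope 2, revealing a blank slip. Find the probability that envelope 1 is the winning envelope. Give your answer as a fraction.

Consider each possible location of the cheque in turn.
If it is in envelope 1 (prior 2/3): the presenter has no choice, probability 1; weight (2/3)·1 = 2/3.
If it is in envelope 2 (prior 1/9): the presenter opened envelope 2, so this case is ruled out; weight (1/9)·0 = 0.
If it is in envelope 3 (prior 2/9): the presenter has 2 equally likely choices, so probability 1/2; weight (2/9)·(1/2) = 1/9.
The weights sum to 7/9.
So P(the cheque in envelope 1 | the presenter opened envelope 2) = (2/3) / (7/9) = 6/7.

6/7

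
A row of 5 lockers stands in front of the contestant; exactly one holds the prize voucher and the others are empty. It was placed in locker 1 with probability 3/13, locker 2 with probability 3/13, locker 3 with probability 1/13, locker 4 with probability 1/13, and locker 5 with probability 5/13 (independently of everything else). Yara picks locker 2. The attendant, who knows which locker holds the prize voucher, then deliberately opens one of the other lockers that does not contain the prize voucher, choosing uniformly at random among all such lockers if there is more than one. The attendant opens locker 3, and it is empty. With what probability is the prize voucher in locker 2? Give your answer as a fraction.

Consider each possible location of the prize voucher in turn.
If it is in locker 1 (prior 3/13): the attendant has 3 equally likely choices, so probability 1/3; weight (3/13)·(1/3) = 1/13.
If it is in locker 2 (prior 3/13): the attendant has 4 equally likely choices, so probability 1/4; weight (3/13)·(1/4) = 3/52.
If it is in locker 3 (prior 1/13): the attendant opened locker 3, so this case is ruled out; weight (1/13)·0 = 0.
If it is in locker 4 (prior 1/13): the attendant has 3 equally likely choices, so probability 1/3; weight (1/13)·(1/3) = 1/39.
If it is in locker 5 (prior 5/13): the attendant has 3 equally likely choices, so probability 1/3; weight (5/13)·(1/3) = 5/39.
The weights sum to 15/52.
So P(the prize voucher in locker 2 | the attendant opened locker 3) = (3/52) / (15/52) = 1/5.

1/5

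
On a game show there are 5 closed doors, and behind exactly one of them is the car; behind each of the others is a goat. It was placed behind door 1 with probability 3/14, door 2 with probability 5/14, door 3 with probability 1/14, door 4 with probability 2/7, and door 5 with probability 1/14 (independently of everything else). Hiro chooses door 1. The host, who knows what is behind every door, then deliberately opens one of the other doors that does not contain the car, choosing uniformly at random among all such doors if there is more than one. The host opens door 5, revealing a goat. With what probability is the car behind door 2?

20/49

Apply Bayes' rule, conditioning on where the car actually is.
If it is behind door 1 (prior 3/14): the host has 4 equally likely choices, so probability 1/4; weight (3/14)·(1/4) = 3/56.
If it is behind door 2 (prior 5/14): the host has 3 equally likely choices, so probability 1/3; weight (5/14)·(1/3) = 5/42.
If it is behind door 3 (prior 1/14): the host has 3 equally likely choices, so probability 1/3; weight (1/14)·(1/3) = 1/42.
If it is behind door 4 (prior 2/7): the host has 3 equally likely choices, so probability 1/3; weight (2/7)·(1/3) = 2/21.
If it is behind door 5 (prior 1/14): the host opened door 5, so this case is ruled out; weight (1/14)·0 = 0.
The weights sum to 7/24.
So P(the car behind door 2 | the host opened door 5) = (5/42) / (7/24) = 20/49.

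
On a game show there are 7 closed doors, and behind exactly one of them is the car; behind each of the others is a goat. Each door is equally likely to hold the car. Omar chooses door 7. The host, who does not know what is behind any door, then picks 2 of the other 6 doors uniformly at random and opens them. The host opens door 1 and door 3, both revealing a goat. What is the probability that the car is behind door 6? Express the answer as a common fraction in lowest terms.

Apply Bayes' rule, conditioning on where the car actually is.
If it is behind either of doors 1 and 3 (prior 1/7 each): that door was opened and seen not to hold the prize — ruled out; weight (1/7)·0 = 0 each.
If it is behind any of doors 2, 4, 5, 6, and 7 (prior 1/7 each): the host picks exactly this set with probability 1/15 regardless, and none is the prize; weight (1/7)·(1/15) = 1/105 each.
The weights sum to 1/21.
So P(the car behind door 6 | the host opened door 1 and door 3) = (1/105) / (1/21) = 1/5.

1/5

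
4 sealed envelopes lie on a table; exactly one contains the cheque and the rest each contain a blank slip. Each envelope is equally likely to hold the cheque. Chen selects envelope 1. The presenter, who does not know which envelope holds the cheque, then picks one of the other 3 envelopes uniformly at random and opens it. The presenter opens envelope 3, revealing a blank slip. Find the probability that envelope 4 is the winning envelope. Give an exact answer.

Consider each possible location of the cheque in turn.
If it is in any of envelopes 1, 2, and 4 (prior 1/4 each): the presenter picks envelope 3 with probability 1/3 regardless, and it is not the prize; weight (1/4)·(1/3) = 1/12 each.
If it is in envelope 3 (prior 1/4): the presenter opened envelope 3, so this case is ruled out; weight (1/4)·0 = 0.
The weights sum to 1/4.
So P(the cheque in envelope 4 | the presenter opened envelope 3) = (1/12) / (1/4) = 1/3.

1/3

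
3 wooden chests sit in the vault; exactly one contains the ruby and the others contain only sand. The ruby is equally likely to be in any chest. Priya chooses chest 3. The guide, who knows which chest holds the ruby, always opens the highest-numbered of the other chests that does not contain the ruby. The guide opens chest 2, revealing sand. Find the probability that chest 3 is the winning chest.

1/2

Consider each possible location of the ruby in turn.
If it is in either of chests 1 and 3 (prior 1/3 each): chest 2 is the highest-numbered option available, probability 1; weight (1/3)·1 = 1/3 each.
If it is in chest 2 (prior 1/3): the guide opened chest 2, so this case is ruled out; weight (1/3)·0 = 0.
The weights sum to 2/3.
So P(the ruby in chest 3 | the guide opened chest 2) = (1/3) / (2/3) = 1/2.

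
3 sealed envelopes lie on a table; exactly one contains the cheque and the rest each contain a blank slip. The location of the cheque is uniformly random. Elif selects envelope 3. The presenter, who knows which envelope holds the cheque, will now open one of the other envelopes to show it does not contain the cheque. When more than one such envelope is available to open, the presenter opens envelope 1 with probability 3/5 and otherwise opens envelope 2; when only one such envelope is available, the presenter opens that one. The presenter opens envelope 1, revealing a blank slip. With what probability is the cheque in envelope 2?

Apply Bayes' rule, conditioning on where the cheque actually is.
If it is in envelope 1 (prior 1/3): the presenter opened envelope 1, so this case is ruled out; weight (1/3)·0 = 0.
If it is in envelope 2 (prior 1/3): only envelope 1 is available, probability 1; weight (1/3)·1 = 1/3.
If it is in envelope 3 (prior 1/3): envelope 1 is available, opened with probability 3/5; weight (1/3)·(3/5) = 1/5.
The weights sum to 8/15.
So P(the cheque in envelope 2 | the presenter opened envelope 1) = (1/3) / (8/15) = 5/8.

5/8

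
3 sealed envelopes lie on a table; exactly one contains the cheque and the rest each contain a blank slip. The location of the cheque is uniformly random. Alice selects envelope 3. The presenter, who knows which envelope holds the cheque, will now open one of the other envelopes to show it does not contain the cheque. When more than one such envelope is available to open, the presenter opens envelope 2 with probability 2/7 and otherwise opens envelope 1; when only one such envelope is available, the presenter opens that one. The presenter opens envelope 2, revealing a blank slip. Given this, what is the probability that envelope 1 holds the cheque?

Consider each possible location of the cheque in turn.
If it is in envelope 1 (prior 1/3): only envelope 2 is available, probability 1; weight (1/3)·1 = 1/3.
If it is in envelope 2 (prior 1/3): the presenter opened envelope 2, so this case is ruled out; weight (1/3)·0 = 0.
If it is in envelope 3 (prior 1/3): envelope 2 is available, opened with probability 2/7; weight (1/3)·(2/7) = 2/21.
The weights sum to 3/7.
So P(the cheque in envelope 1 | the presenter opened envelope 2) = (1/3) / (3/7) = 7/9.

7/9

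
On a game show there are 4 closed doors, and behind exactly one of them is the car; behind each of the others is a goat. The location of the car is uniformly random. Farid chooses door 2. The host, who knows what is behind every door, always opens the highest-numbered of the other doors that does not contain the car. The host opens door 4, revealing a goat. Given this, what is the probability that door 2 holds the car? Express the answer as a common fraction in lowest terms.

1/3

Consider each possible location of the car in turn.
If it is behind any of doors 1, 2, and 3 (prior 1/4 each): door 4 is the highest-numbered option available, probability 1; weight (1/4)·1 = 1/4 each.
If it is behind door 4 (prior 1/4): the host opened door 4, so this case is ruled out; weight (1/4)·0 = 0.
The weights sum to 3/4.
So P(the car behind door 2 | the host opened door 4) = (1/4) / (3/4) = 1/3.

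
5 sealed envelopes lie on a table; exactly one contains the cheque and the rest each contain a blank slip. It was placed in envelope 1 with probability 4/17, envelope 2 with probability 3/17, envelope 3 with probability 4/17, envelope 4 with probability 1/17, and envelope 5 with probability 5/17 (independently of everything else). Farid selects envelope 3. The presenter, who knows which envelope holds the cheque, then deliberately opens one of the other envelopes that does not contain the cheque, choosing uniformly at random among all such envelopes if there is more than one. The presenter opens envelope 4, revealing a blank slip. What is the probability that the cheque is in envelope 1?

4/15

Consider each possible location of the cheque in turn.
If it is in envelope 1 (prior 4/17): the presenter has 3 equally likely choices, so probability 1/3; weight (4/17)·(1/3) = 4/51.
If it is in envelope 2 (prior 3/17): the presenter has 3 equally likely choices, so probability 1/3; weight (3/17)·(1/3) = 1/17.
If it is in envelope 3 (prior 4/17): the presenter has 4 equally likely choices, so probability 1/4; weight (4/17)·(1/4) = 1/17.
If it is in envelope 4 (prior 1/17): the presenter opened envelope 4, so this case is ruled out; weight (1/17)·0 = 0.
If it is in envelope 5 (prior 5/17): the presenter has 3 equally likely choices, so probability 1/3; weight (5/17)·(1/3) = 5/51.
The weights sum to 5/17.
So P(the cheque in envelope 1 | the presenter opened envelope 4) = (4/51) / (5/17) = 4/15.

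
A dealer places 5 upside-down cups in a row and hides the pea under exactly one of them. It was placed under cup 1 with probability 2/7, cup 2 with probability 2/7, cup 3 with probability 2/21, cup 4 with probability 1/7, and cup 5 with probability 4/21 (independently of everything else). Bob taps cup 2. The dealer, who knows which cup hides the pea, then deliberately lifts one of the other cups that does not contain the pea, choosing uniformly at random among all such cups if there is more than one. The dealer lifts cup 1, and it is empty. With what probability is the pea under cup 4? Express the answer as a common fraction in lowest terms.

2/9

Condition on the true location of the pea.
If it is under cup 1 (prior 2/7): the dealer opened cup 1, so this case is ruled out; weight (2/7)·0 = 0.
If it is under cup 2 (prior 2/7): the dealer has 4 equally likely choices, so probability 1/4; weight (2/7)·(1/4) = 1/14.
If it is under cup 3 (prior 2/21): the dealer has 3 equally likely choices, so probability 1/3; weight (2/21)·(1/3) = 2/63.
If it is under cup 4 (prior 1/7): the dealer has 3 equally likely choices, so probability 1/3; weight (1/7)·(1/3) = 1/21.
If it is under cup 5 (prior 4/21): the dealer has 3 equally likely choices, so probability 1/3; weight (4/21)·(1/3) = 4/63.
The weights sum to 3/14.
So P(the pea under cup 4 | the dealer opened cup 1) = (1/21) / (3/14) = 2/9.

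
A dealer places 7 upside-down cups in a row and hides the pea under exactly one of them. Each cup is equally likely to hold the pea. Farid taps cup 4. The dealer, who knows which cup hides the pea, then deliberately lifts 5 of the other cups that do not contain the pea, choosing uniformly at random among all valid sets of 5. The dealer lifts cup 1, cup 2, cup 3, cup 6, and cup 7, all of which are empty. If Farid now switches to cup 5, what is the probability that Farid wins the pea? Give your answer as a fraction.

6/7

Consider each possible location of the pea in turn.
If it is under any of cups 1, 2, 3, 6, and 7 (prior 1/7 each): that cup was opened and seen not to hold the prize — ruled out; weight (1/7)·0 = 0 each.
If it is under cup 4 (prior 1/7): the dealer has 6 equally likely choices, so probability 1/6; weight (1/7)·(1/6) = 1/42.
If it is under cup 5 (prior 1/7): the dealer has no choice, probability 1; weight (1/7)·1 = 1/7.
The weights sum to 1/6.
So P(the pea under cup 5 | the dealer opened cup 1, cup 2, cup 3, cup 6, and cup 7) = (1/7) / (1/6) = 6/7.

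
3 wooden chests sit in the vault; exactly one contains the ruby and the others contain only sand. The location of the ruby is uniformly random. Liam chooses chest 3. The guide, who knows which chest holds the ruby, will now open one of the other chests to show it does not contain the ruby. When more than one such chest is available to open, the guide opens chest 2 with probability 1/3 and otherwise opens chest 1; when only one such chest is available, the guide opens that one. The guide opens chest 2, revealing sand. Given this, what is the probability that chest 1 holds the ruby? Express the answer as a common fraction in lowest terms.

3/4

Condition on the true location of the ruby.
If it is in chest 1 (prior 1/3): only chest 2 is available, probability 1; weight (1/3)·1 = 1/3.
If it is in chest 2 (prior 1/3): the guide opened chest 2, so this case is ruled out; weight (1/3)·0 = 0.
If it is in chest 3 (prior 1/3): chest 2 is available, opened with probability 1/3; weight (1/3)·(1/3) = 1/9.
The weights sum to 4/9.
So P(the ruby in chest 1 | the guide opened chest 2) = (1/3) / (4/9) = 3/4.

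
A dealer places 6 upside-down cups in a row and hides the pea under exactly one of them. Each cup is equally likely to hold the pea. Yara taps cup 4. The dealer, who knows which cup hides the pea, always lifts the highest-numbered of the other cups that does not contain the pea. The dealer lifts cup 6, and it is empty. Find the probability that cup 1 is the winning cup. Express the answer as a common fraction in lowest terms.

1/5

Consider each possible location of the pea in turn.
If it is under any of cups 1, 2, 3, 4, and 5 (prior 1/6 each): cup 6 is the highest-numbered option available, probability 1; weight (1/6)·1 = 1/6 each.
If it is under cup 6 (prior 1/6): the dealer opened cup 6, so this case is ruled out; weight (1/6)·0 = 0.
The weights sum to 5/6.
So P(the pea under cup 1 | the dealer opened cup 6) = (1/6) / (5/6) = 1/5.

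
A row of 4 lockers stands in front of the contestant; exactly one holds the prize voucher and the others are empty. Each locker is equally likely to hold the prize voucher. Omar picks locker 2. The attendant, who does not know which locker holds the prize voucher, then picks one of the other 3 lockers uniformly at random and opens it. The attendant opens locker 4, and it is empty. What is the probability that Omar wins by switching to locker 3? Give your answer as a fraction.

Because the attendant chose which locker to open without knowing where the prize voucher is, the choice is independent of the prize location. Learning that locker 4 does not hold the prize voucher simply rules out that one location and leaves the remaining 3 lockers still equally likely by symmetry.
So P(the prize voucher in locker 3) = 1/3.

1/3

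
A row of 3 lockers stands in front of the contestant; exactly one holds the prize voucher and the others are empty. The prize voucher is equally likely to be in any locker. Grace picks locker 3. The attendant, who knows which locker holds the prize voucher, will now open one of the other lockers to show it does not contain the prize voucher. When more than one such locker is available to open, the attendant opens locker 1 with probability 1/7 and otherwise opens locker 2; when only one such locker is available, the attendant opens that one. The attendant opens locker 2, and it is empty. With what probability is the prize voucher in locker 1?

7/13

Consider each possible location of the prize voucher in turn.
If it is in locker 1 (prior 1/3): only locker 2 is available, probability 1; weight (1/3)·1 = 1/3.
If it is in locker 2 (prior 1/3): the attendant opened locker 2, so this case is ruled out; weight (1/3)·0 = 0.
If it is in locker 3 (prior 1/3): locker 1 is available but not opened, probability 6/7; weight (1/3)·(6/7) = 2/7.
The weights sum to 13/21.
So P(the prize voucher in locker 1 | the attendant opened locker 2) = (1/3) / (13/21) = 7/13.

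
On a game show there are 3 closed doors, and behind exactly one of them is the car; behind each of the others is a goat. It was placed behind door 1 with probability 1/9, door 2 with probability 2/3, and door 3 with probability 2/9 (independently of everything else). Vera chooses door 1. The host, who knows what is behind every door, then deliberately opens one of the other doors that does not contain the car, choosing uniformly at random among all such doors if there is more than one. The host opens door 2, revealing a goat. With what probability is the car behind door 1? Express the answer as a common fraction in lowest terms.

1/5

Apply Bayes' rule, conditioning on where the car actually is.
If it is behind door 1 (prior 1/9): the host has 2 equally likely choices, so probability 1/2; weight (1/9)·(1/2) = 1/18.
If it is behind door 2 (prior 2/3): the host opened door 2, so this case is ruled out; weight (2/3)·0 = 0.
If it is behind door 3 (prior 2/9): the host has no choice, probability 1; weight (2/9)·1 = 2/9.
The weights sum to 5/18.
So P(the car behind door 1 | the host opened door 2) = (1/18) / (5/18) = 1/5.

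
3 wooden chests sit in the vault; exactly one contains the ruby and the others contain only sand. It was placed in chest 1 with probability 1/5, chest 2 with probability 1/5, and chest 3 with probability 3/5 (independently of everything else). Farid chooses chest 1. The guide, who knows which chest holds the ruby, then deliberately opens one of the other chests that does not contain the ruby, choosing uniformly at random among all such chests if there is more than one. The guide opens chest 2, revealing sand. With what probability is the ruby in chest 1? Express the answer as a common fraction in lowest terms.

1/7

Condition on the true location of the ruby.
If it is in chest 1 (prior 1/5): the guide has 2 equally likely choices, so probability 1/2; weight (1/5)·(1/2) = 1/10.
If it is in chest 2 (prior 1/5): the guide opened chest 2, so this case is ruled out; weight (1/5)·0 = 0.
If it is in chest 3 (prior 3/5): the guide has no choice, probability 1; weight (3/5)·1 = 3/5.
The weights sum to 7/10.
So P(the ruby in chest 1 | the guide opened chest 2) = (1/10) / (7/10) = 1/7.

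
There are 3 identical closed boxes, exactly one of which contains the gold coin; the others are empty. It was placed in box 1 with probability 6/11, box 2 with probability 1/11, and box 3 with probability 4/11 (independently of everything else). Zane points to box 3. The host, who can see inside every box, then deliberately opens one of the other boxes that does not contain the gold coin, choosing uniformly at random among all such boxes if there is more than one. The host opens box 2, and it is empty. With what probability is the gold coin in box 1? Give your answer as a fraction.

Consider each possible location of the gold coin in turn.
If it is in box 1 (prior 6/11): the host has no choice, probability 1; weight (6/11)·1 = 6/11.
If it is in box 2 (prior 1/11): the host opened box 2, so this case is ruled out; weight (1/11)·0 = 0.
If it is in box 3 (prior 4/11): the host has 2 equally likely choices, so probability 1/2; weight (4/11)·(1/2) = 2/11.
The weights sum to 8/11.
So P(the gold coin in box 1 | the host opened box 2) = (6/11) / (8/11) = 3/4.

3/4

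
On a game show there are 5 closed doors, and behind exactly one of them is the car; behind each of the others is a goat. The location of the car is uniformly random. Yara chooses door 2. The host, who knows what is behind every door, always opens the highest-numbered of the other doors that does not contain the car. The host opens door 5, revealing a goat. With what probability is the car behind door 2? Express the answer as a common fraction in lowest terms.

Apply Bayes' rule, conditioning on where the car actually is.
If it is behind any of doors 1, 2, 3, and 4 (prior 1/5 each): door 5 is the highest-numbered option available, probability 1; weight (1/5)·1 = 1/5 each.
If it is behind door 5 (prior 1/5): the host opened door 5, so this case is ruled out; weight (1/5)·0 = 0.
The weights sum to 4/5.
So P(the car behind door 2 | the host opened door 5) = (1/5) / (4/5) = 1/4.

1/4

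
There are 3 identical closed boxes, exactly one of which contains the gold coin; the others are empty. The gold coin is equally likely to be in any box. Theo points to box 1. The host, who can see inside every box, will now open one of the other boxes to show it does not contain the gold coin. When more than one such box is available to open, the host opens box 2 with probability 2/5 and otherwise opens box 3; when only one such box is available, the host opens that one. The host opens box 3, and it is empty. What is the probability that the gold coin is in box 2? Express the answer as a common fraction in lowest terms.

5/8

Consider each possible location of the gold coin in turn.
If it is in box 1 (prior 1/3): box 2 is available but not opened, probability 3/5; weight (1/3)·(3/5) = 1/5.
If it is in box 2 (prior 1/3): only box 3 is available, probability 1; weight (1/3)·1 = 1/3.
If it is in box 3 (prior 1/3): the host opened box 3, so this case is ruled out; weight (1/3)·0 = 0.
The weights sum to 8/15.
So P(the gold coin in box 2 | the host opened box 3) = (1/3) / (8/15) = 5/8.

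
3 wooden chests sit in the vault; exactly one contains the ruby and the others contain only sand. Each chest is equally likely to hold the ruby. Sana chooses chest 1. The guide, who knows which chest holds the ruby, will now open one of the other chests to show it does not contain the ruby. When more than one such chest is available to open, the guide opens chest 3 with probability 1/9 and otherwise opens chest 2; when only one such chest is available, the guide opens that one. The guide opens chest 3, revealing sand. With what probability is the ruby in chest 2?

9/10

Condition on the true location of the ruby.
If it is in chest 1 (prior 1/3): chest 3 is available, opened with probability 1/9; weight (1/3)·(1/9) = 1/27.
If it is in chest 2 (prior 1/3): only chest 3 is available, probability 1; weight (1/3)·1 = 1/3.
If it is in chest 3 (prior 1/3): the guide opened chest 3, so this case is ruled out; weight (1/3)·0 = 0.
The weights sum to 10/27.
So P(the ruby in chest 2 | the guide opened chest 3) = (1/3) / (10/27) = 9/10.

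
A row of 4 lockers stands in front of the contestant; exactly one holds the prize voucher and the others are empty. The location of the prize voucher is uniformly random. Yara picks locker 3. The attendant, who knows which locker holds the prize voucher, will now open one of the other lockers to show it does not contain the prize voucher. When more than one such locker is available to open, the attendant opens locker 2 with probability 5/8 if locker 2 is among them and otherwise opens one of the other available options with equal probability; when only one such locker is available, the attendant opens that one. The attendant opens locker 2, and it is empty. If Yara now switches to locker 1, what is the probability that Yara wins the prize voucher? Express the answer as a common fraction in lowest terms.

1/3

Consider each possible location of the prize voucher in turn.
If it is in any of lockers 1, 3, and 4 (prior 1/4 each): locker 2 is available, opened with probability 5/8; weight (1/4)·(5/8) = 5/32 each.
If it is in locker 2 (prior 1/4): the attendant opened locker 2, so this case is ruled out; weight (1/4)·0 = 0.
The weights sum to 15/32.
So P(the prize voucher in locker 1 | the attendant opened locker 2) = (5/32) / (15/32) = 1/3.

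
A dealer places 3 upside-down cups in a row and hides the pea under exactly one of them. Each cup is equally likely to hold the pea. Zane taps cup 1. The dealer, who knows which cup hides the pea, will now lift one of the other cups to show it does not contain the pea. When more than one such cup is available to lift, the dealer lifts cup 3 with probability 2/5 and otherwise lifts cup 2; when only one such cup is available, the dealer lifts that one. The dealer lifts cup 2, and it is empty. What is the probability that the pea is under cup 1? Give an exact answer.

Consider each possible location of the pea in turn.
If it is under cup 1 (prior 1/3): cup 3 is available but not opened, probability 3/5; weight (1/3)·(3/5) = 1/5.
If it is under cup 2 (prior 1/3): the dealer opened cup 2, so this case is ruled out; weight (1/3)·0 = 0.
If it is under cup 3 (prior 1/3): only cup 2 is available, probability 1; weight (1/3)·1 = 1/3.
The weights sum to 8/15.
So P(the pea under cup 1 | the dealer opened cup 2) = (1/5) / (8/15) = 3/8.

3/8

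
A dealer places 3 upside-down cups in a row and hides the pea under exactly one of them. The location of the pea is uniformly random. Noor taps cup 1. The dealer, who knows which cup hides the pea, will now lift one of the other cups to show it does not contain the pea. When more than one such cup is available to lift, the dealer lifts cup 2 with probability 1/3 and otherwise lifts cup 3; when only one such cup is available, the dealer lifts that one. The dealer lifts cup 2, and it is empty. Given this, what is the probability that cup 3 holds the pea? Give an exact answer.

3/4

Condition on the true location of the pea.
If it is under cup 1 (prior 1/3): cup 2 is available, opened with probability 1/3; weight (1/3)·(1/3) = 1/9.
If it is under cup 2 (prior 1/3): the dealer opened cup 2, so this case is ruled out; weight (1/3)·0 = 0.
If it is under cup 3 (prior 1/3): only cup 2 is available, probability 1; weight (1/3)·1 = 1/3.
The weights sum to 4/9.
So P(the pea under cup 3 | the dealer opened cup 2) = (1/3) / (4/9) = 3/4.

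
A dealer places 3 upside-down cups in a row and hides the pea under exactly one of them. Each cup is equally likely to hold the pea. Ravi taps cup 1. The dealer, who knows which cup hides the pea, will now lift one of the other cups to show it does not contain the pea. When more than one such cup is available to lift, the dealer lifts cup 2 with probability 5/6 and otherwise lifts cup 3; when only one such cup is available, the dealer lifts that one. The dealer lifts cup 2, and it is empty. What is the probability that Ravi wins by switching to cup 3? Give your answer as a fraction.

Consider each possible location of the pea in turn.
If it is under cup 1 (prior 1/3): cup 2 is available, opened with probability 5/6; weight (1/3)·(5/6) = 5/18.
If it is under cup 2 (prior 1/3): the dealer opened cup 2, so this case is ruled out; weight (1/3)·0 = 0.
If it is under cup 3 (prior 1/3): only cup 2 is available, probability 1; weight (1/3)·1 = 1/3.
The weights sum to 11/18.
So P(the pea under cup 3 | the dealer opened cup 2) = (1/3) / (11/18) = 6/11.

6/11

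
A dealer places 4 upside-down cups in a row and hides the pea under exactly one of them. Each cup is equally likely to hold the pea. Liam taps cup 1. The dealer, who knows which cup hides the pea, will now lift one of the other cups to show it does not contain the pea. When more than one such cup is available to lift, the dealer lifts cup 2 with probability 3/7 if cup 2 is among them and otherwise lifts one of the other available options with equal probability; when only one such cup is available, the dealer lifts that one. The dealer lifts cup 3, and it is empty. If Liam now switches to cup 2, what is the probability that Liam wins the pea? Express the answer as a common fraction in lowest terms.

Condition on the true location of the pea.
If it is under cup 1 (prior 1/4): cup 2 is available but not opened; cup 3 gets probability (1 − 3/7)/2 = 2/7; weight (1/4)·(2/7) = 1/14.
If it is under cup 2 (prior 1/4): cup 2 holds the prize so is unavailable; the dealer chooses uniformly among the 2 others, probability 1/2; weight (1/4)·(1/2) = 1/8.
If it is under cup 3 (prior 1/4): the dealer opened cup 3, so this case is ruled out; weight (1/4)·0 = 0.
If it is under cup 4 (prior 1/4): cup 2 is available but not opened, probability 4/7; weight (1/4)·(4/7) = 1/7.
The weights sum to 19/56.
So P(the pea under cup 2 | the dealer opened cup 3) = (1/8) / (19/56) = 7/19.

7/19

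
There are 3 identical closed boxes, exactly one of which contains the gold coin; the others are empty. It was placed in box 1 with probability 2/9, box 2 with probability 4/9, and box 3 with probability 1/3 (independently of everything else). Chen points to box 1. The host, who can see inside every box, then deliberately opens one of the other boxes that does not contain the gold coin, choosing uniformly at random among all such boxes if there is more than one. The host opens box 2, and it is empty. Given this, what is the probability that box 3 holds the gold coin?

Consider each possible location of the gold coin in turn.
If it is in box 1 (prior 2/9): the host has 2 equally likely choices, so probability 1/2; weight (2/9)·(1/2) = 1/9.
If it is in box 2 (prior 4/9): the host opened box 2, so this case is ruled out; weight (4/9)·0 = 0.
If it is in box 3 (prior 1/3): the host has no choice, probability 1; weight (1/3)·1 = 1/3.
The weights sum to 4/9.
So P(the gold coin in box 3 | the host opened box 2) = (1/3) / (4/9) = 3/4.

3/4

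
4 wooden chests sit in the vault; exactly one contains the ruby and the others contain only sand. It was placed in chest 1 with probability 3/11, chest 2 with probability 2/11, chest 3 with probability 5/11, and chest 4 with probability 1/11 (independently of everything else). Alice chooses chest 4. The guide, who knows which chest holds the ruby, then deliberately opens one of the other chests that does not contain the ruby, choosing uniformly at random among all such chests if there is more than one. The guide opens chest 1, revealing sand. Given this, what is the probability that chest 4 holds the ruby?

Condition on the true location of the ruby.
If it is in chest 1 (prior 3/11): the guide opened chest 1, so this case is ruled out; weight (3/11)·0 = 0.
If it is in chest 2 (prior 2/11): the guide has 2 equally likely choices, so probability 1/2; weight (2/11)·(1/2) = 1/11.
If it is in chest 3 (prior 5/11): the guide has 2 equally likely choices, so probability 1/2; weight (5/11)·(1/2) = 5/22.
If it is in chest 4 (prior 1/11): the guide has 3 equally likely choices, so probability 1/3; weight (1/11)·(1/3) = 1/33.
The weights sum to 23/66.
So P(the ruby in chest 4 | the guide opened chest 1) = (1/33) / (23/66) = 2/23.

2/23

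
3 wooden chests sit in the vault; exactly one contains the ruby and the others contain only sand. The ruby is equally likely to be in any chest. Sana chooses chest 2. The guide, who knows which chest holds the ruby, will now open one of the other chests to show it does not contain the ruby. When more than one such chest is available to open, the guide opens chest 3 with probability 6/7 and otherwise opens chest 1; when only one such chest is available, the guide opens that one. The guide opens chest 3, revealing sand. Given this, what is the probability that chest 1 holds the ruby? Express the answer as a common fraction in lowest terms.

Apply Bayes' rule, conditioning on where the ruby actually is.
If it is in chest 1 (prior 1/3): only chest 3 is available, probability 1; weight (1/3)·1 = 1/3.
If it is in chest 2 (prior 1/3): chest 3 is available, opened with probability 6/7; weight (1/3)·(6/7) = 2/7.
If it is in chest 3 (prior 1/3): the guide opened chest 3, so this case is ruled out; weight (1/3)·0 = 0.
The weights sum to 13/21.
So P(the ruby in chest 1 | the guide opened chest 3) = (1/3) / (13/21) = 7/13.

7/13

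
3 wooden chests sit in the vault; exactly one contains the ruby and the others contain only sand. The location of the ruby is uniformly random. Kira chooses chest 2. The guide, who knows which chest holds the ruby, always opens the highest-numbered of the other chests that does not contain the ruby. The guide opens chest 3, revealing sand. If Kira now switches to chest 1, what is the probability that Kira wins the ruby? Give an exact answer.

1/2

Condition on the true location of the ruby.
If it is in either of chests 1 and 2 (prior 1/3 each): chest 3 is the highest-numbered option available, probability 1; weight (1/3)·1 = 1/3 each.
If it is in chest 3 (prior 1/3): the guide opened chest 3, so this case is ruled out; weight (1/3)·0 = 0.
The weights sum to 2/3.
So P(the ruby in chest 1 | the guide opened chest 3) = (1/3) / (2/3) = 1/2.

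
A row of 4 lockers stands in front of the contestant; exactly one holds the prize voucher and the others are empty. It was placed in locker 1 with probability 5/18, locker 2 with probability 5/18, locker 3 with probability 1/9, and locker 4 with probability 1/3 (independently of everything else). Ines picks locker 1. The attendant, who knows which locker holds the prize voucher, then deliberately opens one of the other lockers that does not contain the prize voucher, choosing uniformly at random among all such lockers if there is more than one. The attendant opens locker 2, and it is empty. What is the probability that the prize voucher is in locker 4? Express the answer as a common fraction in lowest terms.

9/17

Apply Bayes' rule, conditioning on where the prize voucher actually is.
If it is in locker 1 (prior 5/18): the attendant has 3 equally likely choices, so probability 1/3; weight (5/18)·(1/3) = 5/54.
If it is in locker 2 (prior 5/18): the attendant opened locker 2, so this case is ruled out; weight (5/18)·0 = 0.
If it is in locker 3 (prior 1/9): the attendant has 2 equally likely choices, so probability 1/2; weight (1/9)·(1/2) = 1/18.
If it is in locker 4 (prior 1/3): the attendant has 2 equally likely choices, so probability 1/2; weight (1/3)·(1/2) = 1/6.
The weights sum to 17/54.
So P(the prize voucher in locker 4 | the attendant opened locker 2) = (1/6) / (17/54) = 9/17.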